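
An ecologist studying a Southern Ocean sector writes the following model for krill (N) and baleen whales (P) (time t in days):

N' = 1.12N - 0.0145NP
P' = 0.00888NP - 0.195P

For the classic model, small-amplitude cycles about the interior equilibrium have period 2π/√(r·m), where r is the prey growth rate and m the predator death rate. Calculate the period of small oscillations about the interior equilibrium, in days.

T ≈ 13.4 days

Here r = 1.12 and m = 0.195, so r·m = 0.218.
ω = √0.218 = 0.467 per day, hence T = 2π/ω ≈ 13.4 days.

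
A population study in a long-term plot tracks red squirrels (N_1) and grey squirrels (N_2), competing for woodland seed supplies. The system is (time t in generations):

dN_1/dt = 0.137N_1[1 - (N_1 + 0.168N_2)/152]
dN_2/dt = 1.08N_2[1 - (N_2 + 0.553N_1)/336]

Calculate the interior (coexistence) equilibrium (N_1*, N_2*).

N_1* ≈ 105, N_2* ≈ 278

Setting both brackets to zero gives the nullclines N_1 + 0.168N_2 = 152 and 0.553N_1 + N_2 = 336.
Substituting N_2 = 336 - 0.553N_1 into the first: N_1(1 - 0.168·0.553) = 152 - 0.168·336.
So N_1* = 95.6/0.907 = 105, and then N_2* = 336 - 0.553·105 = 278.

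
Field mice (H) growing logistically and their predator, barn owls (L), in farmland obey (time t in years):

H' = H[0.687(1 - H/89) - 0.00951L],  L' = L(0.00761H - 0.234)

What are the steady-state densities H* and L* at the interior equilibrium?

H* ≈ 30.7, L* ≈ 47.3

From dL/dt = 0 with L > 0: 0.00761H* = 0.234, so H* = 30.7.
Substitute into dH/dt = 0: 0.687(1 - 30.7/89) = 0.00951L*.
The bracket is 0.655, giving L* = 0.45/0.00951 = 47.3.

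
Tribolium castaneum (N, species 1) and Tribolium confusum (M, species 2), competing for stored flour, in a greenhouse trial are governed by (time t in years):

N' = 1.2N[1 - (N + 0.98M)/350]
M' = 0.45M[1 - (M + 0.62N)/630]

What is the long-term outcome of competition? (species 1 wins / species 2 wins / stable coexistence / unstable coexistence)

species 2 excludes species 1

Compare the nullcline intercepts: K1/α12 = 350/0.98 = 357 < K2 = 630; K2/α21 = 630/0.62 = 1020 > K1 = 350.
Since the inequalities point opposite ways, species 2 can invade but species 1 cannot.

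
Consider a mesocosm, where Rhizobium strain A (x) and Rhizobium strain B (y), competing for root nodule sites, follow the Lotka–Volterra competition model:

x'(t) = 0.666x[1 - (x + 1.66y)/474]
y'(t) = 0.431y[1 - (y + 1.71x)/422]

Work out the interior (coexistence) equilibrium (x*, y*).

x* ≈ 123, y* ≈ 211

Setting both brackets to zero gives the nullclines x + 1.66y = 474 and 1.71x + y = 422.
Substituting y = 422 - 1.71x into the first: x(1 - 1.66·1.71) = 474 - 1.66·422.
So x* = -227/-1.84 = 123, and then y* = 422 - 1.71·123 = 211.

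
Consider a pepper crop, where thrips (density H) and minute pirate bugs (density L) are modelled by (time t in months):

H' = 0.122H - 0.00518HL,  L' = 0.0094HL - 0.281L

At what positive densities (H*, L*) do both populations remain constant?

H* ≈ 29.9, L* ≈ 23.6

Set dL/dt = 0 with L > 0: 0.0094H - 0.281 = 0, so H* = 0.281/0.0094 = 29.9.
Set dH/dt = 0 with H > 0: 0.122 - 0.00518L = 0, so L* = 0.122/0.00518 = 23.6.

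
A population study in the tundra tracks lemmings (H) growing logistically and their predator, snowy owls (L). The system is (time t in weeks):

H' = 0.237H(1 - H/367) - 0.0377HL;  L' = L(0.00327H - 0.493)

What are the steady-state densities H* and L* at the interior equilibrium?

H* ≈ 151, L* ≈ 3.7

From dL/dt = 0 with L > 0: 0.00327H* = 0.493, so H* = 151.
Substitute into dH/dt = 0: 0.237(1 - 151/367) = 0.0377L*.
The bracket is 0.589, giving L* = 0.14/0.0377 = 3.7.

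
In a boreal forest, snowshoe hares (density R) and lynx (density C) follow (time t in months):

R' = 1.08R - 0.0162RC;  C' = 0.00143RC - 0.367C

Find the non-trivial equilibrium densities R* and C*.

R* ≈ 257, C* ≈ 66.7

Set dC/dt = 0 with C > 0: 0.00143R - 0.367 = 0, so R* = 0.367/0.00143 = 257.
Set dR/dt = 0 with R > 0: 1.08 - 0.0162C = 0, so C* = 1.08/0.0162 = 66.7.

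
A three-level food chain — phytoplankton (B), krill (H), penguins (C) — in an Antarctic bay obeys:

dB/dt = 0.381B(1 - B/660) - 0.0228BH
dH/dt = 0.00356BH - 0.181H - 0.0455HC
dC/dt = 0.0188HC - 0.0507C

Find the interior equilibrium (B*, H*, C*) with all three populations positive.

B* ≈ 553, H* ≈ 2.7, C* ≈ 39.3

From dC/dt = 0: 0.0188H* = 0.0507, so H* = 2.7.
From dB/dt = 0: 0.381(1 - B*/660) = 0.0228·2.7, giving B* = 660·(1 - 0.161) = 553.
From dH/dt = 0: 0.00356·553 - 0.181 = 0.0455C*, so C* = 1.79/0.0455 = 39.3.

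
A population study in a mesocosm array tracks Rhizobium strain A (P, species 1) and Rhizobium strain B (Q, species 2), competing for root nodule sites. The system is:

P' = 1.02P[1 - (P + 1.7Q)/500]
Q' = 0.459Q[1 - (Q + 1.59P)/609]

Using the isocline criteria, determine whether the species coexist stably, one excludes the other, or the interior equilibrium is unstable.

Compare the nullcline intercepts: K1/α12 = 500/1.7 = 294 < K2 = 609; K2/α21 = 609/1.59 = 383 < K1 = 500.
Since both are reversed, neither can invade when rare; the interior point is a saddle.

unstable coexistence (outcome depends on initial conditions)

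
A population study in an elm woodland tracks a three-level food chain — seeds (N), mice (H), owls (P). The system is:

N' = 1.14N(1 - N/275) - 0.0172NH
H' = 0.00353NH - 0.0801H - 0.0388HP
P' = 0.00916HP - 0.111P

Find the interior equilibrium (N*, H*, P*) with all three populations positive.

From dP/dt = 0: 0.00916H* = 0.111, so H* = 12.1.
From dN/dt = 0: 1.14(1 - N*/275) = 0.0172·12.1, giving N* = 275·(1 - 0.183) = 225.
From dH/dt = 0: 0.00353·225 - 0.0801 = 0.0388P*, so P* = 0.713/0.0388 = 18.4.

N* ≈ 225, H* ≈ 12.1, P* ≈ 18.4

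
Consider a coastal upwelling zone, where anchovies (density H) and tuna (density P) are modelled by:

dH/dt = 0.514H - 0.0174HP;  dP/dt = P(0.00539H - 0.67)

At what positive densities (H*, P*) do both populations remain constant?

Set dP/dt = 0 with P > 0: 0.00539H - 0.67 = 0, so H* = 0.67/0.00539 = 124.
Set dH/dt = 0 with H > 0: 0.514 - 0.0174P = 0, so P* = 0.514/0.0174 = 29.5.

H* ≈ 124, P* ≈ 29.5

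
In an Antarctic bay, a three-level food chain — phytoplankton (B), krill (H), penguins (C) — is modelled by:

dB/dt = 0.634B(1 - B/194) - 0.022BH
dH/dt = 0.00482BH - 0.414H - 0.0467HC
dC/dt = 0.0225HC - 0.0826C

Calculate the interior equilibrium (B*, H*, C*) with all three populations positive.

B* ≈ 169, H* ≈ 3.67, C* ≈ 8.61

From dC/dt = 0: 0.0225H* = 0.0826, so H* = 3.67.
From dB/dt = 0: 0.634(1 - B*/194) = 0.022·3.67, giving B* = 194·(1 - 0.127) = 169.
From dH/dt = 0: 0.00482·169 - 0.414 = 0.0467C*, so C* = 0.402/0.0467 = 8.61.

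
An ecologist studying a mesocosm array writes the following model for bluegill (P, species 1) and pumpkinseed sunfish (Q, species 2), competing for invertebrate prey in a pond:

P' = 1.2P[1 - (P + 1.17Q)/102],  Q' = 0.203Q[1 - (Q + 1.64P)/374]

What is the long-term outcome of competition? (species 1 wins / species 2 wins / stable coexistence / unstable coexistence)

Compare the nullcline intercepts: K1/α12 = 102/1.17 = 87.2 < K2 = 374; K2/α21 = 374/1.64 = 228 > K1 = 102.
Since the inequalities point opposite ways, species 2 can invade but species 1 cannot.

species 2 excludes species 1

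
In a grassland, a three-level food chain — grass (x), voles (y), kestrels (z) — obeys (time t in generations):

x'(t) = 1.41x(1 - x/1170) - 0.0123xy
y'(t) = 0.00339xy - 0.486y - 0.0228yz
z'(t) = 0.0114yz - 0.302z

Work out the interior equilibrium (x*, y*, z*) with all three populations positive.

From dz/dt = 0: 0.0114y* = 0.302, so y* = 26.5.
From dx/dt = 0: 1.41(1 - x*/1170) = 0.0123·26.5, giving x* = 1170·(1 - 0.231) = 900.
From dy/dt = 0: 0.00339·900 - 0.486 = 0.0228z*, so z* = 2.56/0.0228 = 112.

x* ≈ 900, y* ≈ 26.5, z* ≈ 112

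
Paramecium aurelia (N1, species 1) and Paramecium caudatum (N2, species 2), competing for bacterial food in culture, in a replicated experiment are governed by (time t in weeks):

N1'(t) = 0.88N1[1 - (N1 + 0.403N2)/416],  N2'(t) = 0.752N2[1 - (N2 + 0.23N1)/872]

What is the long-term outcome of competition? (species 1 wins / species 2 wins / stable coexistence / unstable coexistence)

stable coexistence

Compare the nullcline intercepts: K1/α12 = 416/0.403 = 1030 > K2 = 872; K2/α21 = 872/0.23 = 3790 > K1 = 416.
Since both inequalities hold, each species can invade when rare, so the interior equilibrium is stable.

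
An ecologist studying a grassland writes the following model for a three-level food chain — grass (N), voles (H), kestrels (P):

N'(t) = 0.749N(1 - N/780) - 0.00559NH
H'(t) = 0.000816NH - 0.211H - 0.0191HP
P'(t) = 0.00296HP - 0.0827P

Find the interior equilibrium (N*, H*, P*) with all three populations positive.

From dP/dt = 0: 0.00296H* = 0.0827, so H* = 27.9.
From dN/dt = 0: 0.749(1 - N*/780) = 0.00559·27.9, giving N* = 780·(1 - 0.209) = 617.
From dH/dt = 0: 0.000816·617 - 0.211 = 0.0191P*, so P* = 0.293/0.0191 = 15.3.

N* ≈ 617, H* ≈ 27.9, P* ≈ 15.3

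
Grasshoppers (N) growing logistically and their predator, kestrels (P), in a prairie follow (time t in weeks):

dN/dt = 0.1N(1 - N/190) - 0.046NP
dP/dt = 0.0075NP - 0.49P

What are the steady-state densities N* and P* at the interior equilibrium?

N* ≈ 65.3, P* ≈ 1.43

From dP/dt = 0 with P > 0: 0.0075N* = 0.49, so N* = 65.3.
Substitute into dN/dt = 0: 0.1(1 - 65.3/190) = 0.046P*.
The bracket is 0.656, giving P* = 0.0656/0.046 = 1.43.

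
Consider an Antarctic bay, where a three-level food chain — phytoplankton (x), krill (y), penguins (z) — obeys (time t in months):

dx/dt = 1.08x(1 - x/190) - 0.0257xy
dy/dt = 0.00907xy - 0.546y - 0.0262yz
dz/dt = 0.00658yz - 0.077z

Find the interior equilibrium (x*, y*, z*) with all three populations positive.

From dz/dt = 0: 0.00658y* = 0.077, so y* = 11.7.
From dx/dt = 0: 1.08(1 - x*/190) = 0.0257·11.7, giving x* = 190·(1 - 0.278) = 137.
From dy/dt = 0: 0.00907·137 - 0.546 = 0.0262z*, so z* = 0.697/0.0262 = 26.6.

x* ≈ 137, y* ≈ 11.7, z* ≈ 26.6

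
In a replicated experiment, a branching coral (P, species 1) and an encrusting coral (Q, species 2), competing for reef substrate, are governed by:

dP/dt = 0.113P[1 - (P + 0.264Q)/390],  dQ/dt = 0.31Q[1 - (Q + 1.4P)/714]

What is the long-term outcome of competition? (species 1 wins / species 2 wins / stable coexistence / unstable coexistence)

stable coexistence

Compare the nullcline intercepts: K1/α12 = 390/0.264 = 1480 > K2 = 714; K2/α21 = 714/1.4 = 510 > K1 = 390.
Since both inequalities hold, each species can invade when rare, so the interior equilibrium is stable.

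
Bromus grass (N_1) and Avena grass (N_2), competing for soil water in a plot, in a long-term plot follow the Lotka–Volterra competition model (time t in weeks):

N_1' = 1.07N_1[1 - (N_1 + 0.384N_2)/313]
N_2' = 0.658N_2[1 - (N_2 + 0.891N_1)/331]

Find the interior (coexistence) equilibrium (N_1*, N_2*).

N_1* ≈ 283, N_2* ≈ 79.2

Setting both brackets to zero gives the nullclines N_1 + 0.384N_2 = 313 and 0.891N_1 + N_2 = 331.
Substituting N_2 = 331 - 0.891N_1 into the first: N_1(1 - 0.384·0.891) = 313 - 0.384·331.
So N_1* = 186/0.658 = 283, and then N_2* = 331 - 0.891·283 = 79.2.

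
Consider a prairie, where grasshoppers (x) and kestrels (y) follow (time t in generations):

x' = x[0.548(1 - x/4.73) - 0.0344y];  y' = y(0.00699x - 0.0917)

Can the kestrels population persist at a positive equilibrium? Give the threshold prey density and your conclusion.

Threshold x = 13.1; K < 13.1, so no, the predator goes extinct.

The predator equation gives dy/dt > 0 only when x > 0.0917/0.00699 = 13.1.
Without the predator, x → K = 4.73. Since 4.73 < 13.1, the predator cannot invade.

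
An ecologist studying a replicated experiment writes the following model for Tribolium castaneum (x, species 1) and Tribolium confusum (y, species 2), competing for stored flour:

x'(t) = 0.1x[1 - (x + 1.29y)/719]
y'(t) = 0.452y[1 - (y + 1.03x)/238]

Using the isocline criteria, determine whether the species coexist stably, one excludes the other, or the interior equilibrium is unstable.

Compare the nullcline intercepts: K1/α12 = 719/1.29 = 557 > K2 = 238; K2/α21 = 238/1.03 = 231 < K1 = 719.
Since the inequalities point opposite ways, species 1 can invade but species 2 cannot.

species 1 excludes species 2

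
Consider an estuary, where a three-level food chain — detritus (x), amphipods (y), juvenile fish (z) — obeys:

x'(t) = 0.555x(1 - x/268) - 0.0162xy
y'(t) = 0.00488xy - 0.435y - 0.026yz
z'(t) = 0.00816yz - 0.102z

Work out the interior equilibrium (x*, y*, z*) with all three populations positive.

x* ≈ 170, y* ≈ 12.5, z* ≈ 15.2

From dz/dt = 0: 0.00816y* = 0.102, so y* = 12.5.
From dx/dt = 0: 0.555(1 - x*/268) = 0.0162·12.5, giving x* = 268·(1 - 0.365) = 170.
From dy/dt = 0: 0.00488·170 - 0.435 = 0.026z*, so z* = 0.396/0.026 = 15.2.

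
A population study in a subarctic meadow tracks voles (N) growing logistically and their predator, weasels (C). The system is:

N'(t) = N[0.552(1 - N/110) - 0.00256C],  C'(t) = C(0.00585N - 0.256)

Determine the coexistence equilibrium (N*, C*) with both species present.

From dC/dt = 0 with C > 0: 0.00585N* = 0.256, so N* = 43.8.
Substitute into dN/dt = 0: 0.552(1 - 43.8/110) = 0.00256C*.
The bracket is 0.602, giving C* = 0.332/0.00256 = 130.

N* ≈ 43.8, C* ≈ 130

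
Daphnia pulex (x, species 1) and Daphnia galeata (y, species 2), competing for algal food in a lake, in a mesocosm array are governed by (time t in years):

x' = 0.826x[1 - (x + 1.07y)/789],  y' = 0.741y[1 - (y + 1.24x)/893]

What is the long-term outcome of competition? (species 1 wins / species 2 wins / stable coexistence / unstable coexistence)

Compare the nullcline intercepts: K1/α12 = 789/1.07 = 737 < K2 = 893; K2/α21 = 893/1.24 = 720 < K1 = 789.
Since both are reversed, neither can invade when rare; the interior point is a saddle.

unstable coexistence (outcome depends on initial conditions)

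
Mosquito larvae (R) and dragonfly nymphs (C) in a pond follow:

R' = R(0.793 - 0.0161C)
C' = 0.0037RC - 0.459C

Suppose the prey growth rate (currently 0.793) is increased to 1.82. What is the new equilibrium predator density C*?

C* ≈ 113

At the interior fixed point, setting dR/dt = 0 with R > 0 fixes C* = (prey growth rate)/(RC coefficient) — independent of the other coefficients.
With the change, C* = 1.82/0.0161 = 113; it rises from 49.3.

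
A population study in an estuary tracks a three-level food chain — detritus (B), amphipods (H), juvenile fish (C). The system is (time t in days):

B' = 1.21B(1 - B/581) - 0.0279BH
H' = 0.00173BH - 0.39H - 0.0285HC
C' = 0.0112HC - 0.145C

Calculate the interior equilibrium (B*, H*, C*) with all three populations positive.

From dC/dt = 0: 0.0112H* = 0.145, so H* = 12.9.
From dB/dt = 0: 1.21(1 - B*/581) = 0.0279·12.9, giving B* = 581·(1 - 0.299) = 408.
From dH/dt = 0: 0.00173·408 - 0.39 = 0.0285C*, so C* = 0.315/0.0285 = 11.1.

B* ≈ 408, H* ≈ 12.9, C* ≈ 11.1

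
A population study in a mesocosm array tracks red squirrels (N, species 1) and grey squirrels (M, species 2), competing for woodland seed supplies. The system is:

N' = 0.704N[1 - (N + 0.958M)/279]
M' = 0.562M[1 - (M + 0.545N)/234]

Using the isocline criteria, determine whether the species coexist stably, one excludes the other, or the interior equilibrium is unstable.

Compare the nullcline intercepts: K1/α12 = 279/0.958 = 291 > K2 = 234; K2/α21 = 234/0.545 = 429 > K1 = 279.
Since both inequalities hold, each species can invade when rare, so the interior equilibrium is stable.

stable coexistence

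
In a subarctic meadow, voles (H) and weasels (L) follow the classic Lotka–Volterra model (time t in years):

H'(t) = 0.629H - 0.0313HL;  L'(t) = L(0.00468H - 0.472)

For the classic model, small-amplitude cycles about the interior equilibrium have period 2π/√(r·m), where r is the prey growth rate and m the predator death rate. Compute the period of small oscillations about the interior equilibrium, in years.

T ≈ 11.5 years

Here r = 0.629 and m = 0.472, so r·m = 0.297.
ω = √0.297 = 0.545 per year, hence T = 2π/ω ≈ 11.5 years.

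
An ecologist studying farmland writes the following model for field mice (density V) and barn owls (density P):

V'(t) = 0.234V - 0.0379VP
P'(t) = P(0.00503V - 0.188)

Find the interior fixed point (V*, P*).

V* ≈ 37.4, P* ≈ 6.17

Set dP/dt = 0 with P > 0: 0.00503V - 0.188 = 0, so V* = 0.188/0.00503 = 37.4.
Set dV/dt = 0 with V > 0: 0.234 - 0.0379P = 0, so P* = 0.234/0.0379 = 6.17.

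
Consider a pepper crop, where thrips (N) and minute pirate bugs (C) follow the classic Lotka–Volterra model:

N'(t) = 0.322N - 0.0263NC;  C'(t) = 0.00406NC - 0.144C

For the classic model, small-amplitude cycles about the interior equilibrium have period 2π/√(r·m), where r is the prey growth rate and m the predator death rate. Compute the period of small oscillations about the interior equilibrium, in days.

T ≈ 29.2 days

Here r = 0.322 and m = 0.144, so r·m = 0.0464.
ω = √0.0464 = 0.215 per day, hence T = 2π/ω ≈ 29.2 days.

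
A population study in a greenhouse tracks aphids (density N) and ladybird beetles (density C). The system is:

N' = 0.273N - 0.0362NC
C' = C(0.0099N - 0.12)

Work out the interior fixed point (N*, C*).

N* ≈ 12.1, C* ≈ 7.54

Set dC/dt = 0 with C > 0: 0.0099N - 0.12 = 0, so N* = 0.12/0.0099 = 12.1.
Set dN/dt = 0 with N > 0: 0.273 - 0.0362C = 0, so C* = 0.273/0.0362 = 7.54.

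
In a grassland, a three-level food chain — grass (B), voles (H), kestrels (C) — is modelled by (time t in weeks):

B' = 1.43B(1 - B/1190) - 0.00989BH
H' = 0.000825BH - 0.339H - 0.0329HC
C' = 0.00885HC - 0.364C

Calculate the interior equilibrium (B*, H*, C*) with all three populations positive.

From dC/dt = 0: 0.00885H* = 0.364, so H* = 41.1.
From dB/dt = 0: 1.43(1 - B*/1190) = 0.00989·41.1, giving B* = 1190·(1 - 0.284) = 851.
From dH/dt = 0: 0.000825·851 - 0.339 = 0.0329C*, so C* = 0.363/0.0329 = 11.

B* ≈ 851, H* ≈ 41.1, C* ≈ 11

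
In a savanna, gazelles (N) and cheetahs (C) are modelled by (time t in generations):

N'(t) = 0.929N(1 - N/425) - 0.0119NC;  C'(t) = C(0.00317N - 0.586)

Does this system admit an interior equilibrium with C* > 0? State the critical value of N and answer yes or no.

The predator equation gives dC/dt > 0 only when N > 0.586/0.00317 = 185.
Without the predator, N → K = 425. Since 425 > 185, the predator can invade and persist.

Threshold N = 185; K > 185, so yes, the predator persists.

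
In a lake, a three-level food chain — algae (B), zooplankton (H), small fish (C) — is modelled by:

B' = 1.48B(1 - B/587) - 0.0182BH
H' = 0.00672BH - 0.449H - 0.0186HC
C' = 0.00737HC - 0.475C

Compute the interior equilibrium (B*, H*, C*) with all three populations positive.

From dC/dt = 0: 0.00737H* = 0.475, so H* = 64.5.
From dB/dt = 0: 1.48(1 - B*/587) = 0.0182·64.5, giving B* = 587·(1 - 0.793) = 122.
From dH/dt = 0: 0.00672·122 - 0.449 = 0.0186C*, so C* = 0.369/0.0186 = 19.9.

B* ≈ 122, H* ≈ 64.5, C* ≈ 19.9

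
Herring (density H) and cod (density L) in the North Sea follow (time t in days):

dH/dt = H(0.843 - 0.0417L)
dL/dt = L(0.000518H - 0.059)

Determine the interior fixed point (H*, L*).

H* ≈ 114, L* ≈ 20.2

Set dL/dt = 0 with L > 0: 0.000518H - 0.059 = 0, so H* = 0.059/0.000518 = 114.
Set dH/dt = 0 with H > 0: 0.843 - 0.0417L = 0, so L* = 0.843/0.0417 = 20.2.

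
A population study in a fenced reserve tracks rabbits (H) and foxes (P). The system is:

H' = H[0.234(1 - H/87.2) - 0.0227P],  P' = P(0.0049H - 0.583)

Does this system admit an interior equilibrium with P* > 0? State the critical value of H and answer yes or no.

The predator equation gives dP/dt > 0 only when H > 0.583/0.0049 = 119.
Without the predator, H → K = 87.2. Since 87.2 < 119, the predator cannot invade.

Threshold H = 119; K < 119, so no, the predator goes extinct.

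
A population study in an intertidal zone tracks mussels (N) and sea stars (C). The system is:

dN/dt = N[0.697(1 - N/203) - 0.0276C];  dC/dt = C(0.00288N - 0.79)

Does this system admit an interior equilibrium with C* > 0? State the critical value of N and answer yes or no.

The predator equation gives dC/dt > 0 only when N > 0.79/0.00288 = 274.
Without the predator, N → K = 203. Since 203 < 274, the predator cannot invade.

Threshold N = 274; K < 274, so no, the predator goes extinct.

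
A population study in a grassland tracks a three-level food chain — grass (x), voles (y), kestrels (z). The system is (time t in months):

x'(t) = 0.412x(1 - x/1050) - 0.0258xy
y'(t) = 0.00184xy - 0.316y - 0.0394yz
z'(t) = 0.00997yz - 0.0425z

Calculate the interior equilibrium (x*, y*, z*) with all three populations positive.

x* ≈ 770, y* ≈ 4.26, z* ≈ 27.9

From dz/dt = 0: 0.00997y* = 0.0425, so y* = 4.26.
From dx/dt = 0: 0.412(1 - x*/1050) = 0.0258·4.26, giving x* = 1050·(1 - 0.267) = 770.
From dy/dt = 0: 0.00184·770 - 0.316 = 0.0394z*, so z* = 1.1/0.0394 = 27.9.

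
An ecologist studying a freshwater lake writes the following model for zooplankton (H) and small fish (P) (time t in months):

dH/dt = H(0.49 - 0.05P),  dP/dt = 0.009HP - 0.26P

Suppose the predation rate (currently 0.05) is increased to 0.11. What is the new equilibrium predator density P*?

P* ≈ 4.45

At the interior fixed point, setting dH/dt = 0 with H > 0 fixes P* = (prey growth rate)/(HP coefficient) — independent of the other coefficients.
With the change, P* = 0.49/0.11 = 4.45; it falls from 9.8.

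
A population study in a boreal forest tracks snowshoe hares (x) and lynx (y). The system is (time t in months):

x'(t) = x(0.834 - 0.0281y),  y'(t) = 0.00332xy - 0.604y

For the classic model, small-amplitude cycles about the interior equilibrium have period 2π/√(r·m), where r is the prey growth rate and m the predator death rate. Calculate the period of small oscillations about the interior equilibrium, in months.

T ≈ 8.85 months

Here r = 0.834 and m = 0.604, so r·m = 0.504.
ω = √0.504 = 0.71 per month, hence T = 2π/ω ≈ 8.85 months.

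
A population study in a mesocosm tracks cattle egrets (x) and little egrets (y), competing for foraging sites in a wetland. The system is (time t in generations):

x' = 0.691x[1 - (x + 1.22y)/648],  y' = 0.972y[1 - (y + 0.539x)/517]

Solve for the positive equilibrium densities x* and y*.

x* ≈ 50.4, y* ≈ 490

Setting both brackets to zero gives the nullclines x + 1.22y = 648 and 0.539x + y = 517.
Substituting y = 517 - 0.539x into the first: x(1 - 1.22·0.539) = 648 - 1.22·517.
So x* = 17.3/0.342 = 50.4, and then y* = 517 - 0.539·50.4 = 490.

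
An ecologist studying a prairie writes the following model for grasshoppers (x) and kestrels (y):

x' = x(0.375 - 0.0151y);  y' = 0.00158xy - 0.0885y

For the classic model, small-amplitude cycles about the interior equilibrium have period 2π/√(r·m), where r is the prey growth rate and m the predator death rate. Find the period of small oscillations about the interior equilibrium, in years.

Here r = 0.375 and m = 0.0885, so r·m = 0.0332.
ω = √0.0332 = 0.182 per year, hence T = 2π/ω ≈ 34.5 years.

T ≈ 34.5 years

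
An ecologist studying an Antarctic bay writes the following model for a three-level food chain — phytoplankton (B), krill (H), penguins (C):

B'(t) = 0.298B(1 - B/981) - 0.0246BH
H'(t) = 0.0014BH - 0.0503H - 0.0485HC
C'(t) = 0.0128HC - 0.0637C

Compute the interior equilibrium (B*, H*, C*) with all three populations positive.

B* ≈ 578, H* ≈ 4.98, C* ≈ 15.6

From dC/dt = 0: 0.0128H* = 0.0637, so H* = 4.98.
From dB/dt = 0: 0.298(1 - B*/981) = 0.0246·4.98, giving B* = 981·(1 - 0.411) = 578.
From dH/dt = 0: 0.0014·578 - 0.0503 = 0.0485C*, so C* = 0.759/0.0485 = 15.6.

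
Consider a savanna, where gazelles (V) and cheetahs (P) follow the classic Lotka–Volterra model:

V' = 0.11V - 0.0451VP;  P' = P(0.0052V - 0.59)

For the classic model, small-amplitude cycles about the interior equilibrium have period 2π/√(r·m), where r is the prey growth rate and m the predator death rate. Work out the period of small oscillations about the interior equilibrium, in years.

T ≈ 24.7 years

Here r = 0.11 and m = 0.59, so r·m = 0.0649.
ω = √0.0649 = 0.255 per year, hence T = 2π/ω ≈ 24.7 years.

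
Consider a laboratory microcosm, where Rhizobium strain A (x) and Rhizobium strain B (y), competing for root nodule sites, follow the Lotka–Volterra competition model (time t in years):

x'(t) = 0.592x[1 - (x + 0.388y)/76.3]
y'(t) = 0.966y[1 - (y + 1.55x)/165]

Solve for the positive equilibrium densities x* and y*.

Setting both brackets to zero gives the nullclines x + 0.388y = 76.3 and 1.55x + y = 165.
Substituting y = 165 - 1.55x into the first: x(1 - 0.388·1.55) = 76.3 - 0.388·165.
So x* = 12.3/0.399 = 30.8, and then y* = 165 - 1.55·30.8 = 117.

x* ≈ 30.8, y* ≈ 117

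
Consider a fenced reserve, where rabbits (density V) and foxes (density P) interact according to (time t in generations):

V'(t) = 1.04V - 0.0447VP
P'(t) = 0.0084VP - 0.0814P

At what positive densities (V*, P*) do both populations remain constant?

Set dP/dt = 0 with P > 0: 0.0084V - 0.0814 = 0, so V* = 0.0814/0.0084 = 9.69.
Set dV/dt = 0 with V > 0: 1.04 - 0.0447P = 0, so P* = 1.04/0.0447 = 23.3.

V* ≈ 9.69, P* ≈ 23.3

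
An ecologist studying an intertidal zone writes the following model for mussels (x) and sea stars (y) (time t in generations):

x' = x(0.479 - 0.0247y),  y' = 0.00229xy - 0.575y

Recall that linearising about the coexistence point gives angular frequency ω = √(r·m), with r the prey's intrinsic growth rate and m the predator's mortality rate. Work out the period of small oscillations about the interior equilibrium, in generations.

T ≈ 12 generations

Here r = 0.479 and m = 0.575, so r·m = 0.275.
ω = √0.275 = 0.525 per generation, hence T = 2π/ω ≈ 12 generations.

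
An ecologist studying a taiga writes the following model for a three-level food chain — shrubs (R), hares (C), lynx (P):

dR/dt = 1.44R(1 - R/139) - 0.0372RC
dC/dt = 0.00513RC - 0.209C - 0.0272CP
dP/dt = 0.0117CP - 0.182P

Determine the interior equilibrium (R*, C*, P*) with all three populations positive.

R* ≈ 83.1, C* ≈ 15.6, P* ≈ 8

From dP/dt = 0: 0.0117C* = 0.182, so C* = 15.6.
From dR/dt = 0: 1.44(1 - R*/139) = 0.0372·15.6, giving R* = 139·(1 - 0.402) = 83.1.
From dC/dt = 0: 0.00513·83.1 - 0.209 = 0.0272P*, so P* = 0.218/0.0272 = 8.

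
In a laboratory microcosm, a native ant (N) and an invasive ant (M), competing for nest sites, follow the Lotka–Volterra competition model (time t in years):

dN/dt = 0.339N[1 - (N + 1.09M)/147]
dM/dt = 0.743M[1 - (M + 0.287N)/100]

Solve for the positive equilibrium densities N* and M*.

N* ≈ 55.3, M* ≈ 84.1

Setting both brackets to zero gives the nullclines N + 1.09M = 147 and 0.287N + M = 100.
Substituting M = 100 - 0.287N into the first: N(1 - 1.09·0.287) = 147 - 1.09·100.
So N* = 38/0.687 = 55.3, and then M* = 100 - 0.287·55.3 = 84.1.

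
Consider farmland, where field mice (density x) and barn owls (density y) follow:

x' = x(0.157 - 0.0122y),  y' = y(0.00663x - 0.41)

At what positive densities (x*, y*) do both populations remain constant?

x* ≈ 61.8, y* ≈ 12.9

Set dy/dt = 0 with y > 0: 0.00663x - 0.41 = 0, so x* = 0.41/0.00663 = 61.8.
Set dx/dt = 0 with x > 0: 0.157 - 0.0122y = 0, so y* = 0.157/0.0122 = 12.9.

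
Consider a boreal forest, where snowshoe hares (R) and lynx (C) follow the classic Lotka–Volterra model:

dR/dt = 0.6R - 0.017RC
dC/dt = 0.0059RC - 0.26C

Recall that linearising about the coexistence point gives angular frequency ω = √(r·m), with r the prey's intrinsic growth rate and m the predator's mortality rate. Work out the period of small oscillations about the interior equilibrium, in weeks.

Here r = 0.6 and m = 0.26, so r·m = 0.156.
ω = √0.156 = 0.395 per week, hence T = 2π/ω ≈ 15.9 weeks.

T ≈ 15.9 weeks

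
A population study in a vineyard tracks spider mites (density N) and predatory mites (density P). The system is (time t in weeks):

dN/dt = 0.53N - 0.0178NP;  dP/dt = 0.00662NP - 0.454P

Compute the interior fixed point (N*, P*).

N* ≈ 68.6, P* ≈ 29.8

Set dP/dt = 0 with P > 0: 0.00662N - 0.454 = 0, so N* = 0.454/0.00662 = 68.6.
Set dN/dt = 0 with N > 0: 0.53 - 0.0178P = 0, so P* = 0.53/0.0178 = 29.8.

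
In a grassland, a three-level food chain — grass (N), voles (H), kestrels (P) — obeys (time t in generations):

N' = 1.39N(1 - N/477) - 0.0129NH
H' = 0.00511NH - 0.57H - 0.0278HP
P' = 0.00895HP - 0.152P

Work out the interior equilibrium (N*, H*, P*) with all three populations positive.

N* ≈ 402, H* ≈ 17, P* ≈ 53.4

From dP/dt = 0: 0.00895H* = 0.152, so H* = 17.
From dN/dt = 0: 1.39(1 - N*/477) = 0.0129·17, giving N* = 477·(1 - 0.158) = 402.
From dH/dt = 0: 0.00511·402 - 0.57 = 0.0278P*, so P* = 1.48/0.0278 = 53.4.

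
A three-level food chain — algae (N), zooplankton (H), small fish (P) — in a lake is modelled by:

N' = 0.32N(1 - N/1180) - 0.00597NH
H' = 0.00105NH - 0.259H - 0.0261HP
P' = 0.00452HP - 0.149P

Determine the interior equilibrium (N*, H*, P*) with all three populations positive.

From dP/dt = 0: 0.00452H* = 0.149, so H* = 33.
From dN/dt = 0: 0.32(1 - N*/1180) = 0.00597·33, giving N* = 1180·(1 - 0.615) = 454.
From dH/dt = 0: 0.00105·454 - 0.259 = 0.0261P*, so P* = 0.218/0.0261 = 8.35.

N* ≈ 454, H* ≈ 33, P* ≈ 8.35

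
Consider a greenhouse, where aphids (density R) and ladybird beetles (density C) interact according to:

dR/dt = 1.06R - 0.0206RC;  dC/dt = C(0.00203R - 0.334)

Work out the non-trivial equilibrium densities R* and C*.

R* ≈ 165, C* ≈ 51.5

Set dC/dt = 0 with C > 0: 0.00203R - 0.334 = 0, so R* = 0.334/0.00203 = 165.
Set dR/dt = 0 with R > 0: 1.06 - 0.0206C = 0, so C* = 1.06/0.0206 = 51.5.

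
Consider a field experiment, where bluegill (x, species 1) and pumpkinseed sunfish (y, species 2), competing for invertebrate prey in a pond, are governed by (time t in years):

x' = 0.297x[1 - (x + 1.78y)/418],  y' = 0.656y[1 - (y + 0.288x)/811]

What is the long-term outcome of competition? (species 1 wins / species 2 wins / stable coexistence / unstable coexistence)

Compare the nullcline intercepts: K1/α12 = 418/1.78 = 235 < K2 = 811; K2/α21 = 811/0.288 = 2820 > K1 = 418.
Since the inequalities point opposite ways, species 2 can invade but species 1 cannot.

species 2 excludes species 1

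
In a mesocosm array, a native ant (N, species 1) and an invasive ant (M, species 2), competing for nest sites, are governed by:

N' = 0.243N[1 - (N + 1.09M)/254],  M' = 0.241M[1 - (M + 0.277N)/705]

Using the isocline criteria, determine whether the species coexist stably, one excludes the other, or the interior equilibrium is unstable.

species 2 excludes species 1

Compare the nullcline intercepts: K1/α12 = 254/1.09 = 233 < K2 = 705; K2/α21 = 705/0.277 = 2550 > K1 = 254.
Since the inequalities point opposite ways, species 2 can invade but species 1 cannot.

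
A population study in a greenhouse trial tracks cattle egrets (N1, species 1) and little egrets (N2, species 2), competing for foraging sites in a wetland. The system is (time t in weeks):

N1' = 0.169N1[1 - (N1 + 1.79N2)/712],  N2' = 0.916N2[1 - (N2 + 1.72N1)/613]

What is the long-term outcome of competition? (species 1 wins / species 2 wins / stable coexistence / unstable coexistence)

Compare the nullcline intercepts: K1/α12 = 712/1.79 = 398 < K2 = 613; K2/α21 = 613/1.72 = 356 < K1 = 712.
Since both are reversed, neither can invade when rare; the interior point is a saddle.

unstable coexistence (outcome depends on initial conditions)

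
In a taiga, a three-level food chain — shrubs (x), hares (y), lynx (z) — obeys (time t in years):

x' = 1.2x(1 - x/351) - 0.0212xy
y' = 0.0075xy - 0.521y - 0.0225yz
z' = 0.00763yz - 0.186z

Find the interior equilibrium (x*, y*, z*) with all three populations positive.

x* ≈ 200, y* ≈ 24.4, z* ≈ 43.5

From dz/dt = 0: 0.00763y* = 0.186, so y* = 24.4.
From dx/dt = 0: 1.2(1 - x*/351) = 0.0212·24.4, giving x* = 351·(1 - 0.431) = 200.
From dy/dt = 0: 0.0075·200 - 0.521 = 0.0225z*, so z* = 0.978/0.0225 = 43.5.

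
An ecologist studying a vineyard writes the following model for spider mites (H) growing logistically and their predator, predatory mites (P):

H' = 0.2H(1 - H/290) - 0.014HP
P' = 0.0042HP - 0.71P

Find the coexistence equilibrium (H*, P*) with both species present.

H* ≈ 169, P* ≈ 5.96

From dP/dt = 0 with P > 0: 0.0042H* = 0.71, so H* = 169.
Substitute into dH/dt = 0: 0.2(1 - 169/290) = 0.014P*.
The bracket is 0.417, giving P* = 0.0834/0.014 = 5.96.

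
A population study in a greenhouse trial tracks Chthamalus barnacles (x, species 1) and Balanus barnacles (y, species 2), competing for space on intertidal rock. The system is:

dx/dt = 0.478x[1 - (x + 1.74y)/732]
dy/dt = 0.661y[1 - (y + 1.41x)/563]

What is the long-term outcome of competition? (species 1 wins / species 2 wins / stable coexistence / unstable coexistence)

Compare the nullcline intercepts: K1/α12 = 732/1.74 = 421 < K2 = 563; K2/α21 = 563/1.41 = 399 < K1 = 732.
Since both are reversed, neither can invade when rare; the interior point is a saddle.

unstable coexistence (outcome depends on initial conditions)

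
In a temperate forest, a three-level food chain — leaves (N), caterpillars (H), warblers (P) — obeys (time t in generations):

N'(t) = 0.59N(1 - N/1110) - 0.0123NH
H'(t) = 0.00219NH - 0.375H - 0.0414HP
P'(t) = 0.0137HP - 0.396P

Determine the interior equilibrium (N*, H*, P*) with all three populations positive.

From dP/dt = 0: 0.0137H* = 0.396, so H* = 28.9.
From dN/dt = 0: 0.59(1 - N*/1110) = 0.0123·28.9, giving N* = 1110·(1 - 0.603) = 441.
From dH/dt = 0: 0.00219·441 - 0.375 = 0.0414P*, so P* = 0.591/0.0414 = 14.3.

N* ≈ 441, H* ≈ 28.9, P* ≈ 14.3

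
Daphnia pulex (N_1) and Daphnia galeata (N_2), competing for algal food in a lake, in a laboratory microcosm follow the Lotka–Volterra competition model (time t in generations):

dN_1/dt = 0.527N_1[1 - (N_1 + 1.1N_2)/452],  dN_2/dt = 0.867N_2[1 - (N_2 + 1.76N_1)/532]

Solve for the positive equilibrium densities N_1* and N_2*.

Setting both brackets to zero gives the nullclines N_1 + 1.1N_2 = 452 and 1.76N_1 + N_2 = 532.
Substituting N_2 = 532 - 1.76N_1 into the first: N_1(1 - 1.1·1.76) = 452 - 1.1·532.
So N_1* = -133/-0.936 = 142, and then N_2* = 532 - 1.76·142 = 282.

N_1* ≈ 142, N_2* ≈ 282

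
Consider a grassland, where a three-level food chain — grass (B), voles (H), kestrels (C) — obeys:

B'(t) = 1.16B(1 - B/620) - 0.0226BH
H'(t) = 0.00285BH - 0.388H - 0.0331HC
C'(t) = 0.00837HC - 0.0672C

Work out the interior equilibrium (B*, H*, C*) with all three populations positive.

From dC/dt = 0: 0.00837H* = 0.0672, so H* = 8.03.
From dB/dt = 0: 1.16(1 - B*/620) = 0.0226·8.03, giving B* = 620·(1 - 0.156) = 523.
From dH/dt = 0: 0.00285·523 - 0.388 = 0.0331C*, so C* = 1.1/0.0331 = 33.3.

B* ≈ 523, H* ≈ 8.03, C* ≈ 33.3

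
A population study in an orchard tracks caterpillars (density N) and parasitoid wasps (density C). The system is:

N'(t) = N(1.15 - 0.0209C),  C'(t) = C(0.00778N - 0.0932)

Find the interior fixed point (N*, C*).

Set dC/dt = 0 with C > 0: 0.00778N - 0.0932 = 0, so N* = 0.0932/0.00778 = 12.
Set dN/dt = 0 with N > 0: 1.15 - 0.0209C = 0, so C* = 1.15/0.0209 = 55.

N* ≈ 12, C* ≈ 55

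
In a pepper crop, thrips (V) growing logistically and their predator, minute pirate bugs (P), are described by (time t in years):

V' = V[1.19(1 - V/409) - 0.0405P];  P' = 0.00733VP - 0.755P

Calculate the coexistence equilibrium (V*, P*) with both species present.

From dP/dt = 0 with P > 0: 0.00733V* = 0.755, so V* = 103.
Substitute into dV/dt = 0: 1.19(1 - 103/409) = 0.0405P*.
The bracket is 0.748, giving P* = 0.89/0.0405 = 22.

V* ≈ 103, P* ≈ 22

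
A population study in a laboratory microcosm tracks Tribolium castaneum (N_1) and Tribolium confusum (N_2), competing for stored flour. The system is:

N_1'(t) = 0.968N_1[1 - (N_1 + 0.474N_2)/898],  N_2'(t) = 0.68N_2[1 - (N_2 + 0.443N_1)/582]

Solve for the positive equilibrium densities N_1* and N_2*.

Setting both brackets to zero gives the nullclines N_1 + 0.474N_2 = 898 and 0.443N_1 + N_2 = 582.
Substituting N_2 = 582 - 0.443N_1 into the first: N_1(1 - 0.474·0.443) = 898 - 0.474·582.
So N_1* = 622/0.79 = 787, and then N_2* = 582 - 0.443·787 = 233.

N_1* ≈ 787, N_2* ≈ 233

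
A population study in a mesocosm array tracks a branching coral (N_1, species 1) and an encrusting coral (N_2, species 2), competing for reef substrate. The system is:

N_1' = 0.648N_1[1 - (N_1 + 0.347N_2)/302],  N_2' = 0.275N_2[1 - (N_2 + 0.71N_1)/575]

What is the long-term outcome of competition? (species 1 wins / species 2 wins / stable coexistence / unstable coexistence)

Compare the nullcline intercepts: K1/α12 = 302/0.347 = 870 > K2 = 575; K2/α21 = 575/0.71 = 810 > K1 = 302.
Since both inequalities hold, each species can invade when rare, so the interior equilibrium is stable.

stable coexistence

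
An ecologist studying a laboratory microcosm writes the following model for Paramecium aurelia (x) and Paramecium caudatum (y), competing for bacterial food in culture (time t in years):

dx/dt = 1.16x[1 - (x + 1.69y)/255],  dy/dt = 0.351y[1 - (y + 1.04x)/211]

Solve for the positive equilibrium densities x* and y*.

x* ≈ 134, y* ≈ 71.5

Setting both brackets to zero gives the nullclines x + 1.69y = 255 and 1.04x + y = 211.
Substituting y = 211 - 1.04x into the first: x(1 - 1.69·1.04) = 255 - 1.69·211.
So x* = -102/-0.758 = 134, and then y* = 211 - 1.04·134 = 71.5.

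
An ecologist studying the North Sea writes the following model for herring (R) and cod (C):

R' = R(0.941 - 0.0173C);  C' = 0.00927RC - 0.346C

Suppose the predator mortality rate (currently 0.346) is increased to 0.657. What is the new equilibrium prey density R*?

At the interior fixed point, setting dC/dt = 0 with C > 0 fixes R* = (predator death rate)/(RC coefficient) — independent of the other coefficients.
With the change, R* = 0.657/0.00927 = 70.9; it rises from 37.3.

R* ≈ 70.9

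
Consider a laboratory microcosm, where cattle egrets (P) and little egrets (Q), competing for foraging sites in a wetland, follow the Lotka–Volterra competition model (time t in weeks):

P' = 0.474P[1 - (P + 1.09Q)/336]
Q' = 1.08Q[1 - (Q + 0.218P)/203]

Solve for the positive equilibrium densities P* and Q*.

P* ≈ 150, Q* ≈ 170

Setting both brackets to zero gives the nullclines P + 1.09Q = 336 and 0.218P + Q = 203.
Substituting Q = 203 - 0.218P into the first: P(1 - 1.09·0.218) = 336 - 1.09·203.
So P* = 115/0.762 = 150, and then Q* = 203 - 0.218·150 = 170.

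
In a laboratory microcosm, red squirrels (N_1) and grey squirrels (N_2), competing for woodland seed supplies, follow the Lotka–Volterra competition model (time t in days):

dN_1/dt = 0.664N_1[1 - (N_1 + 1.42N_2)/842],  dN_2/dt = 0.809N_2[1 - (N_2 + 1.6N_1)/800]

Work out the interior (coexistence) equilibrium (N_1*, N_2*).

Setting both brackets to zero gives the nullclines N_1 + 1.42N_2 = 842 and 1.6N_1 + N_2 = 800.
Substituting N_2 = 800 - 1.6N_1 into the first: N_1(1 - 1.42·1.6) = 842 - 1.42·800.
So N_1* = -294/-1.27 = 231, and then N_2* = 800 - 1.6·231 = 430.

N_1* ≈ 231, N_2* ≈ 430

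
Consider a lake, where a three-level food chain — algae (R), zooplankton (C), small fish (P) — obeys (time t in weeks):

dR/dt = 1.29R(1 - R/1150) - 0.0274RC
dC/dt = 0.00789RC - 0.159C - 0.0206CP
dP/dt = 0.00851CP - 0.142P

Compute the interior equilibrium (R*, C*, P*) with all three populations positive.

R* ≈ 742, C* ≈ 16.7, P* ≈ 277

From dP/dt = 0: 0.00851C* = 0.142, so C* = 16.7.
From dR/dt = 0: 1.29(1 - R*/1150) = 0.0274·16.7, giving R* = 1150·(1 - 0.354) = 742.
From dC/dt = 0: 0.00789·742 - 0.159 = 0.0206P*, so P* = 5.7/0.0206 = 277.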